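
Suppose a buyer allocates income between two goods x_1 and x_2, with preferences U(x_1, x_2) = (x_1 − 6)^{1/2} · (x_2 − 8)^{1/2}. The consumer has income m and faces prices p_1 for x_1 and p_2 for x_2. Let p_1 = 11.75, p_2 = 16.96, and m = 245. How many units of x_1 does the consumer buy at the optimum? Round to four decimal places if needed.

Let x_1' = x_1−6, x_2' = x_2−8. MRS = x_2'/x_1' = p_1/p_2.
Substituting into the budget: x_1* = 6 + 0.5·(m − 6·p_1 − 8·p_2)/p_1, and x_2* = 8 + 0.5·(…)/p_2.
Discretionary income = 245 − 6·11.75 − 8·16.96 = 38.82; x_1* = 6 + 0.5·38.82/11.75 = 7.6519.

x_1* = 7.6519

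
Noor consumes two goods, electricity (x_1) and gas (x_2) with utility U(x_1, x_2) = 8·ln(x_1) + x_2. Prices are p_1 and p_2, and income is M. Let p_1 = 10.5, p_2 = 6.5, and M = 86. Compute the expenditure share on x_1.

share on x_1 = 0.6047

Set MRS = p_1/p_2: (8/x_1)/1 = p_1/p_2.
So x_1*(p_1,p_2) = 8·p_2/p_1, independent of income; and x_2* = (M − 8·p_2)/p_2.
At the given prices: x_1* = 8·6.5/10.5 = 4.9524, and x_2* = 5.2308.
Expenditure on x_1: 10.5·4.9524 = 52; share = 0.6047.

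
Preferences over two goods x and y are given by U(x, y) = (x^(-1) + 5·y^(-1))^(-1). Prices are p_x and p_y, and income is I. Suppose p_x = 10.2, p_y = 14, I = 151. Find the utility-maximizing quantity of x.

x* = 4.0898

MRS = MU_x/MU_y = (1/5)·(y/x)^(2). Set equal to p_x/p_y.
Hence y/x = (5·p_x/p_y)^(1/(2)), i.e. raised to the 0.5 power.
Substitute y = (y/x)·x into the budget: x* = I/(p_x + p_y·(y/x)).
Numerically y/x = 1.908627, so x* = 151/(10.2 + 14·1.908627) = 4.0898.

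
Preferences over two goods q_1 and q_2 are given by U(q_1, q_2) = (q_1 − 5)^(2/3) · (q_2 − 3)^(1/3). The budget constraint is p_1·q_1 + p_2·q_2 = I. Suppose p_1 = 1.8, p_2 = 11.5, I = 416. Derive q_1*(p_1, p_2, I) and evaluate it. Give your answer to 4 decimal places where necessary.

q_1* = 142.963

After buying the subsistence bundle (5, 3), a share 2/3 of the remaining income goes to q_1: q_1* = 5 + 2/3·(I − 5p_1 − 3p_2)/p_1.
Discretionary income = 416 − 5·1.8 − 3·11.5 = 372.5; q_1* = 5 + 2/3·372.5/1.8 = 142.963.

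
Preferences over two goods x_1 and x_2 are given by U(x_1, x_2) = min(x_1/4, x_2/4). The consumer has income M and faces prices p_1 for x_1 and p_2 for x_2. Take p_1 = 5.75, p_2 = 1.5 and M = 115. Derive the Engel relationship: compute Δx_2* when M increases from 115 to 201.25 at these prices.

Leontief preferences: the optimum is at the kink where x_1/4 = x_2/4, i.e. x_2 = x_1.
Budget: p_1·x_1 + p_2·x_1 = M, so (4·p_1 + 4·p_2)·x_1 = 4·M.
Demand: x_1*(p_1,p_2,M) = 4·M/(4·p_1 + 4·p_2), x_2* = 4·M/(4·p_1 + 4·p_2).
Here 4·5.75 + 4·1.5 = 29, giving x_2* = 15.8621.
At M' = 201.25: x_2* = 27.7586. Change: 27.7586 − 15.8621 = 11.8966.

Δx_2* = 11.8966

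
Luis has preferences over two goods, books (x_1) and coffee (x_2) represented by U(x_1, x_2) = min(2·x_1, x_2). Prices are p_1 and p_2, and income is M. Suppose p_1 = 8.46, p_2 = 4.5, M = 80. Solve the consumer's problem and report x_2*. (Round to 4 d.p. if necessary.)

With perfect complements, no substitution: consume in ratio x_1:x_2 = 1:2.
Budget: p_1·x_1 + p_2·2·x_1 = M, so (p_1 + 2·p_2)·x_1 = M.
Demand: x_1*(p_1,p_2,M) = M/(p_1 + 2·p_2), x_2* = 2·M/(p_1 + 2·p_2).
Here 8.46 + 2·4.5 = 17.46, giving x_2* = 9.1638.

x_2* = 9.1638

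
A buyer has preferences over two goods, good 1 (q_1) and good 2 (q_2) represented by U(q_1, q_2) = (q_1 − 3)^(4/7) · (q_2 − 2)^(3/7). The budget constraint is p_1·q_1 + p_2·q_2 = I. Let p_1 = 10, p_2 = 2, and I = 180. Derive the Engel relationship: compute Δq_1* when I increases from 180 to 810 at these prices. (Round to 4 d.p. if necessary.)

This is Cobb-Douglas in (q_1−3, q_2−2): tangency gives 4/7·p_2·(q_2−2) = 3/7·p_1·(q_1−3).
After buying the subsistence bundle (3, 2), a share 4/7 of the remaining income goes to q_1: q_1* = 3 + 4/7·(I − 3p_1 − 2p_2)/p_1.
Discretionary income = 180 − 3·10 − 2·2 = 146; q_1* = 3 + 4/7·146/10 = 11.3429.
At I' = 810: q_1* = 47.3429. Change: 47.3429 − 11.3429 = 36.

Δq_1* = 36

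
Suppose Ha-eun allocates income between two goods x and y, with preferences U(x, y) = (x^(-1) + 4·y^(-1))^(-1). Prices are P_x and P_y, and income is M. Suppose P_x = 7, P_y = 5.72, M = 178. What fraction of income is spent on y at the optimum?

MU_x ∝ x^(-2), MU_y ∝ 4·y^(-2), so MRS = (1/4)·(y/x)^(2) = P_x/P_y.
Hence y/x = (4·P_x/P_y)^(1/(2)), i.e. raised to the 0.5 power.
Substitute y = (y/x)·x into the budget: x* = M/(P_x + P_y·(y/x)).
Numerically y/x = 2.212488, so x* = 178/(7 + 5.72·2.212488) = 9.056 and y* = 2.212488·9.056 = 20.0363.
Expenditure on y: 5.72·20.0363 = 114.6079; share = 0.6439.

share on y = 0.6439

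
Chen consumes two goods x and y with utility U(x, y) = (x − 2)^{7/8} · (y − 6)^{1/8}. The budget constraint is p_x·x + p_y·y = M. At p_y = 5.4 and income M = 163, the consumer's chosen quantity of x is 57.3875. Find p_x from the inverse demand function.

p_x = 2

Let x' = x−2, y' = y−6. MRS = 7·y'/x' = p_x/p_y.
After buying the subsistence bundle (2, 6), a share 0.875 of the remaining income goes to x: x* = 2 + 0.875·(M − 2p_x − 6p_y)/p_x.
Set x* = 57.3875 in the demand function and solve for p_x: p_x = 2.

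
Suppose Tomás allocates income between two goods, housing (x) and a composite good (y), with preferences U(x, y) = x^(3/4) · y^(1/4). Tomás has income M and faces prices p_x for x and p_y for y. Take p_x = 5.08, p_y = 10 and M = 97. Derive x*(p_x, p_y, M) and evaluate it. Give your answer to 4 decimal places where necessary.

MU_x/MU_y = (0.75·y)/(0.25·x); tangency sets this equal to p_x/p_y.
So 0.75·p_y·y = 0.25·p_x·x; combined with the budget, a share 0.75 of income goes to x.
Demand: x*(p_x,p_y,M) = 0.75·M/p_x and y* = 0.25·M/p_y.
At p_x=5.08, p_y=10, M=97: x* = 0.75·97/5.08 = 14.3209.

x* = 14.3209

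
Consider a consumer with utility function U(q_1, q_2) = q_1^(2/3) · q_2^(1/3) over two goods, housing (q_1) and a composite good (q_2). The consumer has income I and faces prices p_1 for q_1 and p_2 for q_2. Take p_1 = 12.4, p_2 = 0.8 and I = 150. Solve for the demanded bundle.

Tangency: MRS = 2·q_2/q_1 = p_1/p_2.
So 2/3·p_2·q_2 = 1/3·p_1·q_1; combined with the budget, a share 2/3 of income goes to q_1.
Demand: q_1*(p_1,p_2,I) = 2/3·I/p_1 and q_2* = 1/3·I/p_2.
At p_1=12.4, p_2=0.8, I=150: q_1* = 2/3·150/12.4 = 8.0645, q_2* = 62.5.

q_1* = 8.0645, q_2* = 62.5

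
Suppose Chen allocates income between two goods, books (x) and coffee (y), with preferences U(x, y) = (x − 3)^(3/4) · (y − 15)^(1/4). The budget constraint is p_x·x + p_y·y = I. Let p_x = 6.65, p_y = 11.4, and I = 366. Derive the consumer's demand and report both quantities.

Let x' = x−3, y' = y−15. MRS = 3·y'/x' = p_x/p_y.
After buying the subsistence bundle (3, 15), a share 0.75 of the remaining income goes to x: x* = 3 + 0.75·(I − 3p_x − 15p_y)/p_x.
Discretionary income = 366 − 3·6.65 − 15·11.4 = 175.05; x* = 3 + 0.75·175.05/6.65 = 22.7425; y* = 15 + 0.25·175.05/11.4 = 18.8388.

x* = 22.7425, y* = 18.8388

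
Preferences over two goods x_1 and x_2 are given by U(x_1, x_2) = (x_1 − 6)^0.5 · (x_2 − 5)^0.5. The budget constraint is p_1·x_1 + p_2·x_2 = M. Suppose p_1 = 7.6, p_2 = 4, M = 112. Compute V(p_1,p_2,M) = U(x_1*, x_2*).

Discretionary income = 112 − 6·7.6 − 5·4 = 46.4; x_1* = 6 + 0.5·46.4/7.6 = 9.0526; x_2* = 5 + 0.5·46.4/4 = 10.8.
Utility at the optimum: U(9.0526, 10.8) = 4.2078.

V = 4.2078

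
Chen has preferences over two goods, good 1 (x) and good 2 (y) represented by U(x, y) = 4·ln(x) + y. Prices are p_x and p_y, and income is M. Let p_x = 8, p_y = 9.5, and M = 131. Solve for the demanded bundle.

x* = 4.75, y* = 9.7895

Set MRS = p_x/p_y: (4/x)/1 = p_x/p_y.
So x*(p_x,p_y) = 4·p_y/p_x, independent of income; and y* = (M − 4·p_y)/p_y.
At the given prices: x* = 4·9.5/8 = 4.75, and y* = 9.7895.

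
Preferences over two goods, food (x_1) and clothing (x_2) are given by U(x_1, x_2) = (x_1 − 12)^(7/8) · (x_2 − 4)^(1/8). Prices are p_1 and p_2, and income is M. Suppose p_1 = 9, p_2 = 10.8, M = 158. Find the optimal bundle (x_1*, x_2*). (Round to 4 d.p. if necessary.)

x_1* = 12.6611, x_2* = 4.0787

This is Cobb-Douglas in (x_1−12, x_2−4): tangency gives 0.875·p_2·(x_2−4) = 0.125·p_1·(x_1−12).
Substituting into the budget: x_1* = 12 + 0.875·(M − 12·p_1 − 4·p_2)/p_1, and x_2* = 4 + 0.125·(…)/p_2.
Discretionary income = 158 − 12·9 − 4·10.8 = 6.8; x_1* = 12 + 0.875·6.8/9 = 12.6611; x_2* = 4 + 0.125·6.8/10.8 = 4.0787.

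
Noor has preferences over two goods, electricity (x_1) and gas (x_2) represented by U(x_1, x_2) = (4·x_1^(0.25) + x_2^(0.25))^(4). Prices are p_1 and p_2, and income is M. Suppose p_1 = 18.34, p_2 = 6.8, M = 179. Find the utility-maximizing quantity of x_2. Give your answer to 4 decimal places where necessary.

MU_x_1 ∝ 4·x_1^(-0.75), MU_x_2 ∝ x_2^(-0.75), so MRS = 4·(x_2/x_1)^(0.75) = p_1/p_2.
Hence x_2/x_1 = ((1/4)·p_1/p_2)^(1/(0.75)), i.e. raised to the 4/3 power.
Substitute x_2 = (x_2/x_1)·x_1 into the budget: x_1* = M/(p_1 + p_2·(x_2/x_1)).
Numerically x_2/x_1 = 0.591254, so x_1* = 179/(18.34 + 6.8·0.591254) = 8.0052 and x_2* = 0.591254·8.0052 = 4.7331.

x_2* = 4.7331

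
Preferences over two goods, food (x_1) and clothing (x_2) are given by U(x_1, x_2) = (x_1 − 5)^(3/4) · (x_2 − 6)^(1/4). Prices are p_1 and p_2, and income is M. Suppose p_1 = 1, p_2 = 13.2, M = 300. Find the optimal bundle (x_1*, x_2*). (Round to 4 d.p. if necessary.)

MRS = 3·(x_2−6)/(x_1−5). Tangency with p_1/p_2 gives x_2−6 = (1/3)·(p_1/p_2)·(x_1−5).
Substituting into the budget: x_1* = 5 + 0.75·(M − 5·p_1 − 6·p_2)/p_1, and x_2* = 6 + 0.25·(…)/p_2.
Discretionary income = 300 − 5·1 − 6·13.2 = 215.8; x_1* = 5 + 0.75·215.8/1 = 166.85; x_2* = 6 + 0.25·215.8/13.2 = 10.0871.

x_1* = 166.85, x_2* = 10.0871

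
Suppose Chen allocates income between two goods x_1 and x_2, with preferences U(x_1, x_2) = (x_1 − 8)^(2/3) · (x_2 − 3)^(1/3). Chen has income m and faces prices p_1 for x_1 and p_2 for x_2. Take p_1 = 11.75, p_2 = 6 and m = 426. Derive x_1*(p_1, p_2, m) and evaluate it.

x_1* = 25.8156

Let x_1' = x_1−8, x_2' = x_2−3. MRS = 2·x_2'/x_1' = p_1/p_2.
Substituting into the budget: x_1* = 8 + 2/3·(m − 8·p_1 − 3·p_2)/p_1, and x_2* = 3 + 1/3·(…)/p_2.
Discretionary income = 426 − 8·11.75 − 3·6 = 314; x_1* = 8 + 2/3·314/11.75 = 25.8156.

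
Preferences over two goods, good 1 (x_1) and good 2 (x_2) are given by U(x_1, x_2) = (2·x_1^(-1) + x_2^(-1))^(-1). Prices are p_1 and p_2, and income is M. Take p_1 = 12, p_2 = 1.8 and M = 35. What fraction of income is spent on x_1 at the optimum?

share on x_1 = 0.785

MU_x_1 ∝ 2·x_1^(-2), MU_x_2 ∝ x_2^(-2), so MRS = 2·(x_2/x_1)^(2) = p_1/p_2.
Hence x_2/x_1 = ((1/2)·p_1/p_2)^(1/(2)), i.e. raised to the 0.5 power.
Substitute x_2 = (x_2/x_1)·x_1 into the budget: x_1* = M/(p_1 + p_2·(x_2/x_1)).
Numerically x_2/x_1 = 1.825742, so x_1* = 35/(12 + 1.8·1.825742) = 2.2896 and x_2* = 1.825742·2.2896 = 4.1803.
Expenditure on x_1: 12·2.2896 = 27.4755; share = 0.785.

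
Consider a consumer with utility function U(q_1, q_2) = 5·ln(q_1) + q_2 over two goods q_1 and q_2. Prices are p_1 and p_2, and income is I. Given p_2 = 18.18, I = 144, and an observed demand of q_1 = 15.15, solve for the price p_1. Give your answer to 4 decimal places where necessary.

p_1 = 6

Set MRS = p_1/p_2: (5/q_1)/1 = p_1/p_2.
So q_1*(p_1,p_2) = 5·p_2/p_1, independent of income; and q_2* = (I − 5·p_2)/p_2.
Set q_1* = 15.15 in the demand function and solve for p_1: p_1 = 6.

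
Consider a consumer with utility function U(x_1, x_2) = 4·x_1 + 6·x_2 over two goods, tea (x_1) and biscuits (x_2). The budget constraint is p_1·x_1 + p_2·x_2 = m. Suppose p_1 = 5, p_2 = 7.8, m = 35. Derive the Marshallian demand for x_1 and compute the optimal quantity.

Perfect substitutes: compare marginal utility per dollar. 4/p_1 vs 6/p_2 → 0.8 vs 0.7692.
x_1 gives more utility per dollar, so spend all income on x_1: x_1* = m/p_1, x_2* = 0.
Numerically: x_1* = 7, x_2* = 0.

x_1* = 7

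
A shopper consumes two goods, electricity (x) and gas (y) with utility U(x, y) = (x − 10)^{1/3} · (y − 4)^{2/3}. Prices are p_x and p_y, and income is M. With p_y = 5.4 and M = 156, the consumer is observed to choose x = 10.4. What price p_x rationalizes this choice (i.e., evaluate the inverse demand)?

MRS = (1/2)·(y−4)/(x−10). Tangency with p_x/p_y gives y−4 = 2·(p_x/p_y)·(x−10).
Substituting into the budget: x* = 10 + 1/3·(M − 10·p_x − 4·p_y)/p_x, and y* = 4 + 2/3·(…)/p_y.
Set x* = 10.4 in the demand function and solve for p_x: p_x = 12.

p_x = 12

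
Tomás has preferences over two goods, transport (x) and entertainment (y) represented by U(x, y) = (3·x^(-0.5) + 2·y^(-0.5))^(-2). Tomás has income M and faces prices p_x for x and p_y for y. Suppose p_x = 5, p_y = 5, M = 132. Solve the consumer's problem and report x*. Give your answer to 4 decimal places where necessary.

With the ratio pinned down, the budget gives x* = M/(p_x + p_y·(y/x)) and y* = (y/x)·x*.
Numerically y/x = 0.763143, so x* = 132/(5 + 5·0.763143) = 14.9733.

x* = 14.9733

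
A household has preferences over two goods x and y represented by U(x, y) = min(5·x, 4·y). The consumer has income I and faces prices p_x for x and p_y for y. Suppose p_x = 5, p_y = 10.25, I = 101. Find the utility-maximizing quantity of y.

y* = 7.0877

Here 4·5 + 5·10.25 = 71.25, giving y* = 7.0877.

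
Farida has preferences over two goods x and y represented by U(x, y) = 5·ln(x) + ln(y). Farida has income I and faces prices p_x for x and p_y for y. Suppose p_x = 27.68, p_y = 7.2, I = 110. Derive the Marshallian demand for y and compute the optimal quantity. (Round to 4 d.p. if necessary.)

y* = 2.5463

Demand: x*(p_x,p_y,I) = 5/6·I/p_x and y* = 1/6·I/p_y.
At p_x=27.68, p_y=7.2, I=110: y* = 1/6·110/7.2 = 2.5463.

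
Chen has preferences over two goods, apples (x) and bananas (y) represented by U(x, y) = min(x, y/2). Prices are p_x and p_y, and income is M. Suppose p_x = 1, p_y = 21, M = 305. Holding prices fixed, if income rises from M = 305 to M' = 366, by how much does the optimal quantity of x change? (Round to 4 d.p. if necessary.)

Δx* = 1.4186

Leontief preferences: the optimum is at the kink where x/1 = y/2, i.e. y = 2·x.
Budget: p_x·x + p_y·2·x = M, so (p_x + 2·p_y)·x = M.
Demand: x*(p_x,p_y,M) = M/(p_x + 2·p_y), y* = 2·M/(p_x + 2·p_y).
Here 1 + 2·21 = 43, giving x* = 7.093.
At M' = 366: x* = 8.5116. Change: 8.5116 − 7.093 = 1.4186.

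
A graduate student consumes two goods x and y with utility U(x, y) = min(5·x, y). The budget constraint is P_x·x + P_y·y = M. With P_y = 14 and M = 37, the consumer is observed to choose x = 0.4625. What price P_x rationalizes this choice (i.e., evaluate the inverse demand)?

P_x = 10

With perfect complements, no substitution: consume in ratio x:y = 1:5.
Budget: P_x·x + P_y·5·x = M, so (P_x + 5·P_y)·x = M.
Demand: x*(P_x,P_y,M) = M/(P_x + 5·P_y), y* = 5·M/(P_x + 5·P_y).
Set x* = 0.4625 in the demand function and solve for P_x: P_x = 10.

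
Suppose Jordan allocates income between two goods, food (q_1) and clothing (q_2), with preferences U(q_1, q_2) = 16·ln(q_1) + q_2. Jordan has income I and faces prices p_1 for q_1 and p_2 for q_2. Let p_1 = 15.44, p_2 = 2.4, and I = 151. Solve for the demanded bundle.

q_1* = 2.487, q_2* = 46.9167

MU_q_1 = 16/q_1, MU_q_2 = 1. Tangency: 16/q_1 = p_1/p_2.
So q_1*(p_1,p_2) = 16·p_2/p_1, independent of income; and q_2* = (I − 16·p_2)/p_2.
At the given prices: q_1* = 16·2.4/15.44 = 2.487, and q_2* = 46.9167.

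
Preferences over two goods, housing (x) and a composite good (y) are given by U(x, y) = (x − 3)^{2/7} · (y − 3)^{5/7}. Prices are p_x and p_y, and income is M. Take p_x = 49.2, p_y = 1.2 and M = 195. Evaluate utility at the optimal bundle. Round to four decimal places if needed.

V = 6.945

Let x' = x−3, y' = y−3. MRS = (2/5)·y'/x' = p_x/p_y.
Substituting into the budget: x* = 3 + 2/7·(M − 3·p_x − 3·p_y)/p_x, and y* = 3 + 5/7·(…)/p_y.
Discretionary income = 195 − 3·49.2 − 3·1.2 = 43.8; x* = 3 + 2/7·43.8/49.2 = 3.2544; y* = 3 + 5/7·43.8/1.2 = 29.0714.
Utility at the optimum: U(3.2544, 29.0714) = 6.945.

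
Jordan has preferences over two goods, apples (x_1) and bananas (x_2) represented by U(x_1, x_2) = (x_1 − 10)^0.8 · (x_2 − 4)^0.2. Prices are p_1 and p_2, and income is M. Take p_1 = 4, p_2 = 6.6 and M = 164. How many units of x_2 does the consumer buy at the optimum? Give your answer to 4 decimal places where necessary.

Let x_1' = x_1−10, x_2' = x_2−4. MRS = 4·x_2'/x_1' = p_1/p_2.
Substituting into the budget: x_1* = 10 + 0.8·(M − 10·p_1 − 4·p_2)/p_1, and x_2* = 4 + 0.2·(…)/p_2.
Discretionary income = 164 − 10·4 − 4·6.6 = 97.6; x_2* = 4 + 0.2·97.6/6.6 = 6.9576.

x_2* = 6.9576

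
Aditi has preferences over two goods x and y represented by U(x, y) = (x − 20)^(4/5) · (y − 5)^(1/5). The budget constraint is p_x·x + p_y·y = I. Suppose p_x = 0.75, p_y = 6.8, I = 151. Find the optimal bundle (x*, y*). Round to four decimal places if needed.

Let x' = x−20, y' = y−5. MRS = 4·y'/x' = p_x/p_y.
Substituting into the budget: x* = 20 + 0.8·(I − 20·p_x − 5·p_y)/p_x, and y* = 5 + 0.2·(…)/p_y.
Discretionary income = 151 − 20·0.75 − 5·6.8 = 102; x* = 20 + 0.8·102/0.75 = 128.8; y* = 5 + 0.2·102/6.8 = 8.

x* = 128.8, y* = 8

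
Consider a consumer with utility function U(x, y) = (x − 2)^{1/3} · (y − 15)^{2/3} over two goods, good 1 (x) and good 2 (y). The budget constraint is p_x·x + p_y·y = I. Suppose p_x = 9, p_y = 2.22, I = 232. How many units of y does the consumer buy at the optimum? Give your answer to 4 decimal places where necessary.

This is Cobb-Douglas in (x−2, y−15): tangency gives 1/3·p_y·(y−15) = 2/3·p_x·(x−2).
After buying the subsistence bundle (2, 15), a share 1/3 of the remaining income goes to x: x* = 2 + 1/3·(I − 2p_x − 15p_y)/p_x.
Discretionary income = 232 − 2·9 − 15·2.22 = 180.7; y* = 15 + 2/3·180.7/2.22 = 69.2643.

y* = 69.2643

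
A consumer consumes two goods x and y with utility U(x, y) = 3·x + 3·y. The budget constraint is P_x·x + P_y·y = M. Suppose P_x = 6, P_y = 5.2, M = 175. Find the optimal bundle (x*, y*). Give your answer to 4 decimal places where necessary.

x* = 0, y* = 33.6538

Perfect substitutes: compare marginal utility per dollar. 3/P_x vs 3/P_y → 0.5 vs 0.5769.
y gives more utility per dollar, so spend all income on y: y* = M/P_y, x* = 0.
Numerically: x* = 0, y* = 33.6538.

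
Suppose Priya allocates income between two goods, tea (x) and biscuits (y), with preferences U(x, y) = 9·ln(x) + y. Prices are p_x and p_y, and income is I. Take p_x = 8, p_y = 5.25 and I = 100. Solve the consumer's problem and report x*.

x* = 5.9062

So x*(p_x,p_y) = 9·p_y/p_x, independent of income; and y* = (I − 9·p_y)/p_y.
At the given prices: x* = 9·5.25/8 = 5.9062.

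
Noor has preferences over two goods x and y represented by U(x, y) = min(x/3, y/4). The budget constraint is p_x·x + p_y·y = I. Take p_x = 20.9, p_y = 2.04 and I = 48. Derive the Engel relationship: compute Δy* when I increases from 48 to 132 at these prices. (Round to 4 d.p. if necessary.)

Δy* = 4.7417

Here 3·20.9 + 4·2.04 = 70.86, giving y* = 2.7096.
At I' = 132: y* = 7.4513. Change: 7.4513 − 2.7096 = 4.7417.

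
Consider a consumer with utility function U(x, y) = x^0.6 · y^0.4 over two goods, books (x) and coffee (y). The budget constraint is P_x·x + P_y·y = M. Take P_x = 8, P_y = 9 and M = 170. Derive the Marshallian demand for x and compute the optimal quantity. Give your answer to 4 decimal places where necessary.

The MRS is (3/2)·y/x. Set MRS = P_x/P_y.
So 0.6·P_y·y = 0.4·P_x·x; combined with the budget, a share 0.6 of income goes to x.
Demand: x*(P_x,P_y,M) = 0.6·M/P_x and y* = 0.4·M/P_y.
At P_x=8, P_y=9, M=170: x* = 0.6·170/8 = 12.75.

x* = 12.75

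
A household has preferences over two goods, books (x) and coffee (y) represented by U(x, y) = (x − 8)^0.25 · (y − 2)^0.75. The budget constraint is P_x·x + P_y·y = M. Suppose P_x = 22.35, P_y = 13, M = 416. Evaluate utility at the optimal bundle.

V = 8.0853

This is Cobb-Douglas in (x−8, y−2): tangency gives 0.25·P_y·(y−2) = 0.75·P_x·(x−8).
Substituting into the budget: x* = 8 + 0.25·(M − 8·P_x − 2·P_y)/P_x, and y* = 2 + 0.75·(…)/P_y.
Discretionary income = 416 − 8·22.35 − 2·13 = 211.2; x* = 8 + 0.25·211.2/22.35 = 10.3624; y* = 2 + 0.75·211.2/13 = 14.1846.
Utility at the optimum: U(10.3624, 14.1846) = 8.0853.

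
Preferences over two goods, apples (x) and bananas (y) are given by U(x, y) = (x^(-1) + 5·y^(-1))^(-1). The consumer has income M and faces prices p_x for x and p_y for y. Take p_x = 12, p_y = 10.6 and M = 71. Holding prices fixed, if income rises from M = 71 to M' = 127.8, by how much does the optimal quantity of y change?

With the ratio pinned down, the budget gives x* = M/(p_x + p_y·(y/x)) and y* = (y/x)·x*.
Numerically y/x = 2.379155, so x* = 71/(12 + 10.6·2.379155) = 1.9076 and y* = 2.379155·1.9076 = 4.5385.
At M' = 127.8: y* = 8.1694. Change: 8.1694 − 4.5385 = 3.6308.

Δy* = 3.6308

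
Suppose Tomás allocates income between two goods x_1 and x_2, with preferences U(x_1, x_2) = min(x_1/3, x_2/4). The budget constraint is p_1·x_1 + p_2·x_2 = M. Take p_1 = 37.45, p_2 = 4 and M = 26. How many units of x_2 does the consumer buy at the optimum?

Demand: x_1*(p_1,p_2,M) = 3·M/(3·p_1 + 4·p_2), x_2* = 4·M/(3·p_1 + 4·p_2).
Here 3·37.45 + 4·4 = 128.35, giving x_2* = 0.8103.

x_2* = 0.8103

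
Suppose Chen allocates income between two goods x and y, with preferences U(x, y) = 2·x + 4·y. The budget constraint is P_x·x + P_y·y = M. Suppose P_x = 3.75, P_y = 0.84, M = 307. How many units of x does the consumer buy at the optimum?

x* = 0

y gives more utility per dollar, so spend all income on y: y* = M/P_y, x* = 0.
Numerically: x* = 0, y* = 365.4762.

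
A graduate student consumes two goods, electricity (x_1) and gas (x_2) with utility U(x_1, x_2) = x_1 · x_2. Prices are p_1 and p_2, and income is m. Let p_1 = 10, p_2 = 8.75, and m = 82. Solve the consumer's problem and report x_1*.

MU_x_1/MU_x_2 = (x_2)/(x_1); tangency sets this equal to p_1/p_2.
So p_2·x_2 = p_1·x_1; combined with the budget, a share 0.5 of income goes to x_1.
Demand: x_1*(p_1,p_2,m) = 0.5·m/p_1 and x_2* = 0.5·m/p_2.
At p_1=10, p_2=8.75, m=82: x_1* = 0.5·82/10 = 4.1.

x_1* = 4.1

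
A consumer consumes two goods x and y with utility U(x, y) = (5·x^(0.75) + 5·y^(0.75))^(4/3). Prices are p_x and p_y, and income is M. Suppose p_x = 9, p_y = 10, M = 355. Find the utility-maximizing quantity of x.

With the ratio pinned down, the budget gives x* = M/(p_x + p_y·(y/x)) and y* = (y/x)·x*.
Numerically y/x = 0.6561, so x* = 355/(9 + 10·0.6561) = 22.8134.

x* = 22.8134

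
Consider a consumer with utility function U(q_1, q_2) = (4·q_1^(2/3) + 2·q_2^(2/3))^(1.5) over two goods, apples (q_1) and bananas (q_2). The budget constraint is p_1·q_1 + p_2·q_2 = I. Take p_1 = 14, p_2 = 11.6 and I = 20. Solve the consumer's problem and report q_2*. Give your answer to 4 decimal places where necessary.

MU_q_1 ∝ 4·q_1^(-1/3), MU_q_2 ∝ 2·q_2^(-1/3), so MRS = 2·(q_2/q_1)^(1/3) = p_1/p_2.
Hence q_2/q_1 = ((1/2)·p_1/p_2)^(1/(1/3)), i.e. raised to the 3 power.
Substitute q_2 = (q_2/q_1)·q_1 into the budget: q_1* = I/(p_1 + p_2·(q_2/q_1)).
Numerically q_2/q_1 = 0.219746, so q_1* = 20/(14 + 11.6·0.219746) = 1.2085 and q_2* = 0.219746·1.2085 = 0.2656.

q_2* = 0.2656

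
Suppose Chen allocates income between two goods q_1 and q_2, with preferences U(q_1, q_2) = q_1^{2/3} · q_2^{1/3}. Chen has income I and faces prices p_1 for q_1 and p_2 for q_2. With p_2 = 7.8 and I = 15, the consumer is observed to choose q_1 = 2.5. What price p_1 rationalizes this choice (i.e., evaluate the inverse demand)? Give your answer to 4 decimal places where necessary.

p_1 = 4

The MRS is 2·q_2/q_1. Set MRS = p_1/p_2.
Rearranging, p_2·q_2 = (1/2)·p_1·q_1. Substituting into the budget gives p_1·q_1·(1 + (1/2)) = I.
Demand: q_1*(p_1,p_2,I) = 2/3·I/p_1 and q_2* = 1/3·I/p_2.
Set q_1* = 2.5 in the demand function and solve for p_1: p_1 = 4.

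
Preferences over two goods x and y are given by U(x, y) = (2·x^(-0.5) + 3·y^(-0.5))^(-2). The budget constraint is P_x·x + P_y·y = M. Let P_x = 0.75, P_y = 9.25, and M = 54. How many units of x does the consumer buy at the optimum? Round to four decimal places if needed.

x* = 17.877

From the CES first-order condition, (2/3)·(y/x)^(1.5) = P_x/P_y.
Hence y/x = ((3/2)·P_x/P_y)^(1/(1.5)), i.e. raised to the 2/3 power.
With the ratio pinned down, the budget gives x* = M/(P_x + P_y·(y/x)) and y* = (y/x)·x*.
Numerically y/x = 0.245475, so x* = 54/(0.75 + 9.25·0.245475) = 17.877.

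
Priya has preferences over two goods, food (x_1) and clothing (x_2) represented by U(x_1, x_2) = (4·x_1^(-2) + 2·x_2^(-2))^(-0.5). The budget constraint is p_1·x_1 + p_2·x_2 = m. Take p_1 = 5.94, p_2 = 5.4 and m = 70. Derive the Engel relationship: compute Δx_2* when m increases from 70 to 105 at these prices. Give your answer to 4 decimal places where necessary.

Δx_2* = 2.7668

From the CES first-order condition, 2·(x_2/x_1)^(3) = p_1/p_2.
Hence x_2/x_1 = ((1/2)·p_1/p_2)^(1/(3)), i.e. raised to the 1/3 power.
Substitute x_2 = (x_2/x_1)·x_1 into the budget: x_1* = m/(p_1 + p_2·(x_2/x_1)).
Numerically x_2/x_1 = 0.819321, so x_1* = 70/(5.94 + 5.4·0.819321) = 6.7539 and x_2* = 0.819321·6.7539 = 5.5336.
At m' = 105: x_2* = 8.3005. Change: 8.3005 − 5.5336 = 2.7668.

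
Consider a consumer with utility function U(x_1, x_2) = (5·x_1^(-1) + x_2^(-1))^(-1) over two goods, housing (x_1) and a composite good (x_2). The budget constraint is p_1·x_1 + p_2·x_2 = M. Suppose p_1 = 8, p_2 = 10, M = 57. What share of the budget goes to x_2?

From the CES first-order condition, 5·(x_2/x_1)^(2) = p_1/p_2.
Solve for the ratio: x_2/x_1 = [(1/5)·p_1/p_2]^(0.5).
Substitute x_2 = (x_2/x_1)·x_1 into the budget: x_1* = M/(p_1 + p_2·(x_2/x_1)).
Numerically x_2/x_1 = 0.4, so x_1* = 57/(8 + 10·0.4) = 4.75 and x_2* = 0.4·4.75 = 1.9.
Expenditure on x_2: 10·1.9 = 19; share = 0.3333.

share on x_2 = 0.3333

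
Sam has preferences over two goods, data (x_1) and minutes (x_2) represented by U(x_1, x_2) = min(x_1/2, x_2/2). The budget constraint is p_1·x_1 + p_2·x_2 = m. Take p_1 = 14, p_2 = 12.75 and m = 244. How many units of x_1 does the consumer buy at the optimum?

x_1* = 9.1215

Leontief preferences: the optimum is at the kink where x_1/2 = x_2/2, i.e. x_2 = x_1.
Budget: p_1·x_1 + p_2·x_1 = m, so (2·p_1 + 2·p_2)·x_1 = 2·m.
Demand: x_1*(p_1,p_2,m) = 2·m/(2·p_1 + 2·p_2), x_2* = 2·m/(2·p_1 + 2·p_2).
Here 2·14 + 2·12.75 = 53.5, giving x_1* = 9.1215.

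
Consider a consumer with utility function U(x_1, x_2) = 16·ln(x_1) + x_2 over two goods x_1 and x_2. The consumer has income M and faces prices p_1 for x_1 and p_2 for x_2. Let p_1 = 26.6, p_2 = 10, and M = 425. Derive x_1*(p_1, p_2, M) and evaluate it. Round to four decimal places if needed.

x_1* = 6.015

MU_x_1 = 16/x_1, MU_x_2 = 1. Tangency: 16/x_1 = p_1/p_2.
So x_1*(p_1,p_2) = 16·p_2/p_1, independent of income; and x_2* = (M − 16·p_2)/p_2.
At the given prices: x_1* = 16·10/26.6 = 6.015.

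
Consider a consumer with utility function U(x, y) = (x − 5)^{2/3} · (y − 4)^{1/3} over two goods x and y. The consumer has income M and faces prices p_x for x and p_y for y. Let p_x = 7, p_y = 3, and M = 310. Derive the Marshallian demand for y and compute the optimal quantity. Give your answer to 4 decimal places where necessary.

Let x' = x−5, y' = y−4. MRS = 2·y'/x' = p_x/p_y.
After buying the subsistence bundle (5, 4), a share 2/3 of the remaining income goes to x: x* = 5 + 2/3·(M − 5p_x − 4p_y)/p_x.
Discretionary income = 310 − 5·7 − 4·3 = 263; y* = 4 + 1/3·263/3 = 33.2222.

y* = 33.2222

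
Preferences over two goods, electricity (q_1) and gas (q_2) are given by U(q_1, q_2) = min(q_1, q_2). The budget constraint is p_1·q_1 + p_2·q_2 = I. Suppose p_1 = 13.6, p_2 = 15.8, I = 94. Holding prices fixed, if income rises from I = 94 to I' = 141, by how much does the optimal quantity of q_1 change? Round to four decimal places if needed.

Leontief preferences: the optimum is at the kink where q_1/1 = q_2/1, i.e. q_2 = q_1.
Budget: p_1·q_1 + p_2·q_1 = I, so (p_1 + p_2)·q_1 = I.
Demand: q_1*(p_1,p_2,I) = I/(p_1 + p_2), q_2* = I/(p_1 + p_2).
Here 13.6 + 15.8 = 29.4, giving q_1* = 3.1973.
At I' = 141: q_1* = 4.7959. Change: 4.7959 − 3.1973 = 1.5986.

Δq_1* = 1.5986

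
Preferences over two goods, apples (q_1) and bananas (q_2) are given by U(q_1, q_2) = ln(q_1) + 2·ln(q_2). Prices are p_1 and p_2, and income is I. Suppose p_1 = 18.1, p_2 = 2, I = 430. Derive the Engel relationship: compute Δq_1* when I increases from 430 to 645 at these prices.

MU_q_1/MU_q_2 = (q_2)/(2·q_1); tangency sets this equal to p_1/p_2.
Rearranging, p_2·q_2 = 2·p_1·q_1. Substituting into the budget gives p_1·q_1·(1 + 2) = I.
Demand: q_1*(p_1,p_2,I) = 1/3·I/p_1 and q_2* = 2/3·I/p_2.
At p_1=18.1, p_2=2, I=430: q_1* = 1/3·430/18.1 = 7.919.
At I' = 645: q_1* = 11.8785. Change: 11.8785 − 7.919 = 3.9595.

Δq_1* = 3.9595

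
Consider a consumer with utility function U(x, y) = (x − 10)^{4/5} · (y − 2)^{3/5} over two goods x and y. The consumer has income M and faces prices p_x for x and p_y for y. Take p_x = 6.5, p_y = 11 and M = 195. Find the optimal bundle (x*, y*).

After buying the subsistence bundle (10, 2), a share 4/7 of the remaining income goes to x: x* = 10 + 4/7·(M − 10p_x − 2p_y)/p_x.
Discretionary income = 195 − 10·6.5 − 2·11 = 108; x* = 10 + 4/7·108/6.5 = 19.4945; y* = 2 + 3/7·108/11 = 6.2078.

x* = 19.4945, y* = 6.2078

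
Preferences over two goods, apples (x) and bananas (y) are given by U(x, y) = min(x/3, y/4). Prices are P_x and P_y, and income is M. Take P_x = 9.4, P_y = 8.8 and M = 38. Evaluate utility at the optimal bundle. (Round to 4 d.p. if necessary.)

Leontief preferences: the optimum is at the kink where x/3 = y/4, i.e. y = (4/3)·x.
Budget: P_x·x + P_y·(4/3)·x = M, so (3·P_x + 4·P_y)·x = 3·M.
Demand: x*(P_x,P_y,M) = 3·M/(3·P_x + 4·P_y), y* = 4·M/(3·P_x + 4·P_y).
Here 3·9.4 + 4·8.8 = 63.4, giving x* = 1.7981 and y* = 2.3975.
Utility at the optimum: U(1.7981, 2.3975) = 0.5994.

V = 0.5994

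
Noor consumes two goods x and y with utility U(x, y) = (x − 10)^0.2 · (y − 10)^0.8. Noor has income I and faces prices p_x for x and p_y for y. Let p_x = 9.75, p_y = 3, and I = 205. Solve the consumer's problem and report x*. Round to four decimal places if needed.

This is Cobb-Douglas in (x−10, y−10): tangency gives 0.2·p_y·(y−10) = 0.8·p_x·(x−10).
After buying the subsistence bundle (10, 10), a share 0.2 of the remaining income goes to x: x* = 10 + 0.2·(I − 10p_x − 10p_y)/p_x.
Discretionary income = 205 − 10·9.75 − 10·3 = 77.5; x* = 10 + 0.2·77.5/9.75 = 11.5897.

x* = 11.5897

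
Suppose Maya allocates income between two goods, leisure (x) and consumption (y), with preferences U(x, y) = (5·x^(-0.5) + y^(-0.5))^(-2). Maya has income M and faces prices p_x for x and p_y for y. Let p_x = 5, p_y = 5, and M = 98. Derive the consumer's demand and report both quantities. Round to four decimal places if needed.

MRS = MU_x/MU_y = 5·(y/x)^(1.5). Set equal to p_x/p_y.
Hence y/x = ((1/5)·p_x/p_y)^(1/(1.5)), i.e. raised to the 2/3 power.
Substitute y = (y/x)·x into the budget: x* = M/(p_x + p_y·(y/x)).
Numerically y/x = 0.341995, so x* = 98/(5 + 5·0.341995) = 14.6051 and y* = 0.341995·14.6051 = 4.9949.

x* = 14.6051, y* = 4.9949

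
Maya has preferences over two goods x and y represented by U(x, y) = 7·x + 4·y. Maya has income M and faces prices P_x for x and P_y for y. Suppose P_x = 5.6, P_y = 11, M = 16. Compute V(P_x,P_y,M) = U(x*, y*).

Perfect substitutes: compare marginal utility per dollar. 7/P_x vs 4/P_y → 1.25 vs 0.3636.
x gives more utility per dollar, so spend all income on x: x* = M/P_x, y* = 0.
Numerically: x* = 2.8571, y* = 0.
Utility at the optimum: U(2.8571, 0) = 20.

V = 20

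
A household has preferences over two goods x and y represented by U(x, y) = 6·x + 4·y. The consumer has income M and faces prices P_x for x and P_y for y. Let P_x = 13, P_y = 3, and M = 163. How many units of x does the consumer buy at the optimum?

x* = 0

y gives more utility per dollar, so spend all income on y: y* = M/P_y, x* = 0.
Numerically: x* = 0, y* = 54.3333.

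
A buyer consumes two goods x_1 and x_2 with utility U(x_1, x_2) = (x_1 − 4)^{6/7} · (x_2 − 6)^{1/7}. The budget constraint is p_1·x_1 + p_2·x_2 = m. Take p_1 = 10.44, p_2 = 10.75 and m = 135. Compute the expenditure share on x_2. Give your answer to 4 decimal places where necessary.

share on x_2 = 0.5082

This is Cobb-Douglas in (x_1−4, x_2−6): tangency gives 6/7·p_2·(x_2−6) = 1/7·p_1·(x_1−4).
Substituting into the budget: x_1* = 4 + 6/7·(m − 4·p_1 − 6·p_2)/p_1, and x_2* = 6 + 1/7·(…)/p_2.
Discretionary income = 135 − 4·10.44 − 6·10.75 = 28.74; x_1* = 4 + 6/7·28.74/10.44 = 6.3596; x_2* = 6 + 1/7·28.74/10.75 = 6.3819.
Expenditure on x_2: 10.75·6.3819 = 68.6057; share = 0.5082.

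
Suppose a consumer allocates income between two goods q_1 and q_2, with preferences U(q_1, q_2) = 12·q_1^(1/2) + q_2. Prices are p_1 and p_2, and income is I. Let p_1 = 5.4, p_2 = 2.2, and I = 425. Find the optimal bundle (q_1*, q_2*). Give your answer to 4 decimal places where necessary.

q_1* = 5.9753, q_2* = 178.5152

Set MRS = p_1/p_2: 6·q_1^(−1/2) = p_1/p_2.
Solve: √q_1 = 6·p_2/p_1, so q_1*(p_1,p_2) = (6·p_2/p_1)², and q_2* = (I − p_1·q_1*)/p_2.
Plugging in: q_1* = (6·2.2/5.4)² = 5.9753, q_2* = 178.5152.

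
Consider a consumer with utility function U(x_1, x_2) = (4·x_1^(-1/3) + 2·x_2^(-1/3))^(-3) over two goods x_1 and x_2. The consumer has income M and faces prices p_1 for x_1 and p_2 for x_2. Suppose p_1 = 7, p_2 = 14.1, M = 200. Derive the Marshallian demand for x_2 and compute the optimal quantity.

x_2* = 5.8815

Substitute x_2 = (x_2/x_1)·x_1 into the budget: x_1* = M/(p_1 + p_2·(x_2/x_1)).
Numerically x_2/x_1 = 0.351671, so x_1* = 200/(7 + 14.1·0.351671) = 16.7244 and x_2* = 0.351671·16.7244 = 5.8815.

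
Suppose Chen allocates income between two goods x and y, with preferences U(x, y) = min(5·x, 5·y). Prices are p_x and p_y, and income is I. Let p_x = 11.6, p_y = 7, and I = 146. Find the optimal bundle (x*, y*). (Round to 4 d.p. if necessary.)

x* = 7.8495, y* = 7.8495

Leontief preferences: the optimum is at the kink where x/5 = y/5, i.e. y = x.
Budget: p_x·x + p_y·x = I, so (5·p_x + 5·p_y)·x = 5·I.
Demand: x*(p_x,p_y,I) = 5·I/(5·p_x + 5·p_y), y* = 5·I/(5·p_x + 5·p_y).
Here 5·11.6 + 5·7 = 93, giving x* = 7.8495 and y* = 7.8495.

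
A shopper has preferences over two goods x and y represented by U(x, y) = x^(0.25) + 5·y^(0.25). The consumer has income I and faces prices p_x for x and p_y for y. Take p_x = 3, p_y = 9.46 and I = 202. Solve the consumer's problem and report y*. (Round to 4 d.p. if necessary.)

y* = 18.2269

From the CES first-order condition, (1/5)·(y/x)^(0.75) = p_x/p_y.
Hence y/x = (5·p_x/p_y)^(1/(0.75)), i.e. raised to the 4/3 power.
With the ratio pinned down, the budget gives x* = I/(p_x + p_y·(y/x)) and y* = (y/x)·x*.
Numerically y/x = 1.848985, so x* = 202/(3 + 9.46·1.848985) = 9.8578 and y* = 1.848985·9.8578 = 18.2269.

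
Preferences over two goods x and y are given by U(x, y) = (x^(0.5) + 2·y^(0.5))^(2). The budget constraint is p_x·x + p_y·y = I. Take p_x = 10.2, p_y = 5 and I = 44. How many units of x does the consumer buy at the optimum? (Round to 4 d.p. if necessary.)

MRS = MU_x/MU_y = (1/2)·(y/x)^(0.5). Set equal to p_x/p_y.
Hence y/x = (2·p_x/p_y)^(1/(0.5)), i.e. raised to the 2 power.
Substitute y = (y/x)·x into the budget: x* = I/(p_x + p_y·(y/x)).
Numerically y/x = 16.6464, so x* = 44/(10.2 + 5·16.6464) = 0.4709.

x* = 0.4709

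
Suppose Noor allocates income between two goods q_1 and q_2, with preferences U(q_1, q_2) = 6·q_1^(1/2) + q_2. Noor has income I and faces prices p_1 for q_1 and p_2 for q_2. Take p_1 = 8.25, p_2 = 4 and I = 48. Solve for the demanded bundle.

q_1* = 2.1157, q_2* = 7.6364

Set MRS = p_1/p_2: 3·q_1^(−1/2) = p_1/p_2.
Solve: √q_1 = 3·p_2/p_1, so q_1*(p_1,p_2) = (3·p_2/p_1)², and q_2* = (I − p_1·q_1*)/p_2.
Plugging in: q_1* = (3·4/8.25)² = 2.1157, q_2* = 7.6364.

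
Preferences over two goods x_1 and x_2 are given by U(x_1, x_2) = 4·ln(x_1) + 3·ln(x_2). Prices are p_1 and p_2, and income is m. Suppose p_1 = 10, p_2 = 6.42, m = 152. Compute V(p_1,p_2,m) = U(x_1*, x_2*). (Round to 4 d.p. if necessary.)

Tangency: MRS = (4/3)·x_2/x_1 = p_1/p_2.
Rearranging, p_2·x_2 = (3/4)·p_1·x_1. Substituting into the budget gives p_1·x_1·(1 + (3/4)) = m.
Demand: x_1*(p_1,p_2,m) = 4/7·m/p_1 and x_2* = 3/7·m/p_2.
At p_1=10, p_2=6.42, m=152: x_1* = 4/7·152/10 = 8.6857, x_2* = 10.1469.
Utility at the optimum: U(8.6857, 10.1469) = 15.5982.

V = 15.5982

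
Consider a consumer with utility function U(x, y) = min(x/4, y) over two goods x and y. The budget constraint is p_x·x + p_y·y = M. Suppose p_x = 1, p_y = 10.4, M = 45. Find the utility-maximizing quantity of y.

Leontief preferences: the optimum is at the kink where x/4 = y/1, i.e. y = (1/4)·x.
Budget: p_x·x + p_y·(1/4)·x = M, so (4·p_x + p_y)·x = 4·M.
Demand: x*(p_x,p_y,M) = 4·M/(4·p_x + p_y), y* = M/(4·p_x + p_y).
Here 4·1 + 10.4 = 14.4, giving y* = 3.125.

y* = 3.125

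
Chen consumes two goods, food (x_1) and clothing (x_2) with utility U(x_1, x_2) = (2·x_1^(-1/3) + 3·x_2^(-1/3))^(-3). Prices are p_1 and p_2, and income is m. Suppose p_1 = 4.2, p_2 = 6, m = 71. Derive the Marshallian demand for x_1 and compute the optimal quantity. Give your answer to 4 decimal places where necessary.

MRS = MU_x_1/MU_x_2 = (2/3)·(x_2/x_1)^(4/3). Set equal to p_1/p_2.
Solve for the ratio: x_2/x_1 = [(3/2)·p_1/p_2]^(0.75).
Substitute x_2 = (x_2/x_1)·x_1 into the budget: x_1* = m/(p_1 + p_2·(x_2/x_1)).
Numerically x_2/x_1 = 1.03727, so x_1* = 71/(4.2 + 6·1.03727) = 6.8115.

x_1* = 6.8115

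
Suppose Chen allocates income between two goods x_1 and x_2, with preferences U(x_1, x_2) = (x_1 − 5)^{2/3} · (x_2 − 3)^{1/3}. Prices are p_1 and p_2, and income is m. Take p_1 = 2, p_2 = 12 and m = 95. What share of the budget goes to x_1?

share on x_1 = 0.4491

This is Cobb-Douglas in (x_1−5, x_2−3): tangency gives 2/3·p_2·(x_2−3) = 1/3·p_1·(x_1−5).
Substituting into the budget: x_1* = 5 + 2/3·(m − 5·p_1 − 3·p_2)/p_1, and x_2* = 3 + 1/3·(…)/p_2.
Discretionary income = 95 − 5·2 − 3·12 = 49; x_1* = 5 + 2/3·49/2 = 21.3333; x_2* = 3 + 1/3·49/12 = 4.3611.
Expenditure on x_1: 2·21.3333 = 42.6667; share = 0.4491.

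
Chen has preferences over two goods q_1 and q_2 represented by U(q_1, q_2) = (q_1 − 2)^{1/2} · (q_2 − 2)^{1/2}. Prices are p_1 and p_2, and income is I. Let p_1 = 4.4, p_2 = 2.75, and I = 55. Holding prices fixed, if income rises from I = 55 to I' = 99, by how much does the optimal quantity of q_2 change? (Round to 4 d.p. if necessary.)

Δq_2* = 8

MRS = (q_2−2)/(q_1−2). Tangency with p_1/p_2 gives q_2−2 = (p_1/p_2)·(q_1−2).
After buying the subsistence bundle (2, 2), a share 0.5 of the remaining income goes to q_1: q_1* = 2 + 0.5·(I − 2p_1 − 2p_2)/p_1.
Discretionary income = 55 − 2·4.4 − 2·2.75 = 40.7; q_2* = 2 + 0.5·40.7/2.75 = 9.4.
At I' = 99: q_2* = 17.4. Change: 17.4 − 9.4 = 8.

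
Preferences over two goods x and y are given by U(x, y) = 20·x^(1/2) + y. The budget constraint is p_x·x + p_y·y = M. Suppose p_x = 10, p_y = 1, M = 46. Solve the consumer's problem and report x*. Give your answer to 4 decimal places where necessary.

x* = 1

Utility is quasi-linear in y; the FOC for x is 10/√x = p_x/p_y.
Solve: √x = 10·p_y/p_x, so x*(p_x,p_y) = (10·p_y/p_x)², and y* = (M − p_x·x*)/p_y.
Plugging in: x* = (10·1/10)² = 1.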